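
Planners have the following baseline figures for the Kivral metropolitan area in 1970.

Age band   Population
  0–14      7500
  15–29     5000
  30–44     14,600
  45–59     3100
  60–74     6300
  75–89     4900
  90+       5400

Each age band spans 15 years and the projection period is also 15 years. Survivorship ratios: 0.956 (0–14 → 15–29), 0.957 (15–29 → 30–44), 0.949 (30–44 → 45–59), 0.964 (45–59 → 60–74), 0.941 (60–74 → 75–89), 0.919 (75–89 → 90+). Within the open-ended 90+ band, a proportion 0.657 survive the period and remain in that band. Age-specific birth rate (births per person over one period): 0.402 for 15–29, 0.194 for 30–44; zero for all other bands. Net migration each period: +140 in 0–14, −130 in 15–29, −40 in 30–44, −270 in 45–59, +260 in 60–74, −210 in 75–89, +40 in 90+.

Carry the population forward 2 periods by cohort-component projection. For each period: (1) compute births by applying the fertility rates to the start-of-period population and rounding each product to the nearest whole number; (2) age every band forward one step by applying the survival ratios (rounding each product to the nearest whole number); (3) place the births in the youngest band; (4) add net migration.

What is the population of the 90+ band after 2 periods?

10611

Call the groups 1 to 7, youngest first.
After projecting period 1:
Births: 5000 × 0.402 = 2010  |  14600 × 0.194 = 2832 ⇒ total 4842
Group 2: 7500 × 0.956 = 7170
Group 3: 5000 × 0.957 = 4785
Group 4: 14600 × 0.949 = 13855
Group 5: 3100 × 0.964 = 2988
Group 6: 6300 × 0.941 = 5928
Group 7: 4900 × 0.919 + 5400 × 0.657 = 4503 + 3548 = 8051
Net migration: Group 1 + 140 → 4982; Group 2 − 130 → 7040; Group 3 − 40 → 4745; Group 4 − 270 → 13585; Group 5 + 260 → 3248; Group 6 − 210 → 5718; Group 7 + 40 → 8091
End of period: [4982, 7040, 4745, 13585, 3248, 5718, 8091]
After projecting period 2:
Births: 7040 × 0.402 = 2830  |  4745 × 0.194 = 921 ⇒ total 3751
Group 2: 4982 × 0.956 = 4763
Group 3: 7040 × 0.957 = 6737
Group 4: 4745 × 0.949 = 4503
Group 5: 13585 × 0.964 = 13096
Group 6: 3248 × 0.941 = 3056
Group 7: 5718 × 0.919 + 8091 × 0.657 = 5255 + 5316 = 10571
Net migration: Group 1 + 140 → 3891; Group 2 − 130 → 4633; Group 3 − 40 → 6697; Group 4 − 270 → 4233; Group 5 + 260 → 13356; Group 6 − 210 → 2846; Group 7 + 40 → 10611
End of period: [3891, 4633, 6697, 4233, 13356, 2846, 10611]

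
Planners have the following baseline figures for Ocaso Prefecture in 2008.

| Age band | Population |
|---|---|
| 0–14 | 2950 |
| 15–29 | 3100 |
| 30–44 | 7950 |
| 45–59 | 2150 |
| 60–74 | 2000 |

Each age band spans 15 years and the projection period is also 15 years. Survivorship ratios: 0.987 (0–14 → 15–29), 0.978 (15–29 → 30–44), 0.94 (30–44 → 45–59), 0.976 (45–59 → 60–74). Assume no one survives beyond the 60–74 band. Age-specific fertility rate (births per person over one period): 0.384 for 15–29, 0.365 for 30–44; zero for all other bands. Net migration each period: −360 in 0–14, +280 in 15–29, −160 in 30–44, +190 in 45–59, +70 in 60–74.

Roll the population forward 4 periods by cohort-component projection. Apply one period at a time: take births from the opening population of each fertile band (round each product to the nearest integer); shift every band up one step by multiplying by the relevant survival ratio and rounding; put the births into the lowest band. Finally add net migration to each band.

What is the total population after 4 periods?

12940

Period 1:
Births: 3100 * 0.384 = 1190, 7950 * 0.365 = 2902 ⇒ total 4092
15–29: 2950 * 0.987 = 2912
30–44: 3100 * 0.978 = 3032
45–59: 7950 * 0.94 = 7473
60–74: 2150 * 0.976 = 2098
Net migration: 0–14 − 360 → 3732; 15–29 + 280 → 3192; 30–44 − 160 → 2872; 45–59 + 190 → 7663; 60–74 + 70 → 2168
Population now: 0–14=3732, 15–29=3192, 30–44=2872, 45–59=7663, 60–74=2168
Period 2:
Births: 3192 * 0.384 = 1226, 2872 * 0.365 = 1048 ⇒ total 2274
15–29: 3732 * 0.987 = 3683
30–44: 3192 * 0.978 = 3122
45–59: 2872 * 0.94 = 2700
60–74: 7663 * 0.976 = 7479
Net migration: 0–14 − 360 → 1914; 15–29 + 280 → 3963; 30–44 − 160 → 2962; 45–59 + 190 → 2890; 60–74 + 70 → 7549
Population now: 0–14=1914, 15–29=3963, 30–44=2962, 45–59=2890, 60–74=7549
Period 3:
Births: 3963 * 0.384 = 1522, 2962 * 0.365 = 1081 ⇒ total 2603
15–29: 1914 * 0.987 = 1889
30–44: 3963 * 0.978 = 3876
45–59: 2962 * 0.94 = 2784
60–74: 2890 * 0.976 = 2821
Net migration: 0–14 − 360 → 2243; 15–29 + 280 → 2169; 30–44 − 160 → 3716; 45–59 + 190 → 2974; 60–74 + 70 → 2891
Population now: 0–14=2243, 15–29=2169, 30–44=3716, 45–59=2974, 60–74=2891
Period 4:
Births: 2169 * 0.384 = 833, 3716 * 0.365 = 1356 ⇒ total 2189
15–29: 2243 * 0.987 = 2214
30–44: 2169 * 0.978 = 2121
45–59: 3716 * 0.94 = 3493
60–74: 2974 * 0.976 = 2903
Net migration: 0–14 − 360 → 1829; 15–29 + 280 → 2494; 30–44 − 160 → 1961; 45–59 + 190 → 3683; 60–74 + 70 → 2973
Population now: 0–14=1829, 15–29=2494, 30–44=1961, 45–59=3683, 60–74=2973
Total after period 4: 1829 + 2494 + 1961 + 3683 + 2973 = 12940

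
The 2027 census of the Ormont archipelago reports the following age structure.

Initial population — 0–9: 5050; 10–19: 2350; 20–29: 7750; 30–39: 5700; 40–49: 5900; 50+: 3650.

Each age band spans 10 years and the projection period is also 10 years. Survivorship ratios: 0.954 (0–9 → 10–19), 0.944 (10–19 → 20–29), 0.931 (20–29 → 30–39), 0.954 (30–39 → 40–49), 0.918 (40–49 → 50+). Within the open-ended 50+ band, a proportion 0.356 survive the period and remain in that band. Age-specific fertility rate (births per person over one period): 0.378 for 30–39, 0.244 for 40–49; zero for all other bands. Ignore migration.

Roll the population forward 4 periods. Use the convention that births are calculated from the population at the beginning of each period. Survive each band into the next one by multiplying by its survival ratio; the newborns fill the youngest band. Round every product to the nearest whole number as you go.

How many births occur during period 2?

4054

Period 1:
Births: 5700 * 0.378 = 2155  |  5900 * 0.244 = 1440 — total 3595
10–19: 5050 * 0.954 = 4818
20–29: 2350 * 0.944 = 2218
30–39: 7750 * 0.931 = 7215
40–49: 5700 * 0.954 = 5438
50+: 5900 * 0.918 + 3650 * 0.356 = 5416 + 1299 = 6715
End of period: [3595, 4818, 2218, 7215, 5438, 6715]
Period 2:
Births: 7215 * 0.378 = 2727  |  5438 * 0.244 = 1327 — total 4054
10–19: 3595 * 0.954 = 3430
20–29: 4818 * 0.944 = 4548
30–39: 2218 * 0.931 = 2065
40–49: 7215 * 0.954 = 6883
50+: 5438 * 0.918 + 6715 * 0.356 = 4992 + 2391 = 7383
End of period: [4054, 3430, 4548, 2065, 6883, 7383]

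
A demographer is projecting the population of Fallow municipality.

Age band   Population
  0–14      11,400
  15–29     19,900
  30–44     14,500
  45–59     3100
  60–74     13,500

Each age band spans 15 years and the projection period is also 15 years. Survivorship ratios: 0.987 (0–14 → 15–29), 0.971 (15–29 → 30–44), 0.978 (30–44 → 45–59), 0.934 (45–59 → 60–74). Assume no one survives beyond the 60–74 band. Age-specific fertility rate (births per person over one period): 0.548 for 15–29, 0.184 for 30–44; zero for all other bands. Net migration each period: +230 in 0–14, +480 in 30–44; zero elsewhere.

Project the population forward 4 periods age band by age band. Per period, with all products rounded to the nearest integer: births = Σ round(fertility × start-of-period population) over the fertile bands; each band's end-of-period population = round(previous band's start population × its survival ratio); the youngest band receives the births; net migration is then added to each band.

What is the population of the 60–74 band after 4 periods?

(Groups numbered youngest = 1 to oldest = 5.)
After projecting period 1:
Births: 19900 × 0.548 = 10905, 14500 × 0.184 = 2668 → total 13573
Group 2: 11400 × 0.987 = 11252
Group 3: 19900 × 0.971 = 19323
Group 4: 14500 × 0.978 = 14181
Group 5: 3100 × 0.934 = 2895
Net migration: Group 1 + 230 → 13803; Group 3 + 480 → 19803
→ [13803, 11252, 19803, 14181, 2895]
After projecting period 2:
Births: 11252 × 0.548 = 6166, 19803 × 0.184 = 3644 → total 9810
Group 2: 13803 × 0.987 = 13624
Group 3: 11252 × 0.971 = 10926
Group 4: 19803 × 0.978 = 19367
Group 5: 14181 × 0.934 = 13245
Net migration: Group 1 + 230 → 10040; Group 3 + 480 → 11406
→ [10040, 13624, 11406, 19367, 13245]
After projecting period 3:
Births: 13624 × 0.548 = 7466, 11406 × 0.184 = 2099 → total 9565
Group 2: 10040 × 0.987 = 9909
Group 3: 13624 × 0.971 = 13229
Group 4: 11406 × 0.978 = 11155
Group 5: 19367 × 0.934 = 18089
Net migration: Group 1 + 230 → 9795; Group 3 + 480 → 13709
→ [9795, 9909, 13709, 11155, 18089]
After projecting period 4:
Births: 9909 × 0.548 = 5430, 13709 × 0.184 = 2522 → total 7952
Group 2: 9795 × 0.987 = 9668
Group 3: 9909 × 0.971 = 9622
Group 4: 13709 × 0.978 = 13407
Group 5: 11155 × 0.934 = 10419
Net migration: Group 1 + 230 → 8182; Group 3 + 480 → 10102
→ [8182, 9668, 10102, 13407, 10419]

10419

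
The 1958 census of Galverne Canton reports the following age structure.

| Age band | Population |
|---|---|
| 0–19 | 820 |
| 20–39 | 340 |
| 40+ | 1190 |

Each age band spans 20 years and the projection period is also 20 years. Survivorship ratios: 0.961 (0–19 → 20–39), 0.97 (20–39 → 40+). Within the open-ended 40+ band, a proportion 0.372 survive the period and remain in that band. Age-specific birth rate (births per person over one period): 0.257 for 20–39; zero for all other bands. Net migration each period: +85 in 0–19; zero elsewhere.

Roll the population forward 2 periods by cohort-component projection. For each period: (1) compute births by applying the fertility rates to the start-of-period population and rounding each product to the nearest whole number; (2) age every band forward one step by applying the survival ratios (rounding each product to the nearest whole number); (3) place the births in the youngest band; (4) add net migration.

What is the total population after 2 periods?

(Groups numbered youngest = 1 to oldest = 3.)
— Period 1 —
Births: 340 * 0.257 = 87
Group 2: 820 * 0.961 = 788
Group 3: 340 * 0.97 + 1190 * 0.372 = 330 + 443 = 773
Net migration: Group 1 + 85 → 172
Giving 172 / 788 / 773.
— Period 2 —
Births: 788 * 0.257 = 203
Group 2: 172 * 0.961 = 165
Group 3: 788 * 0.97 + 773 * 0.372 = 764 + 288 = 1052
Net migration: Group 1 + 85 → 288
Giving 288 / 165 / 1052.
Total after period 2: 288 + 165 + 1052 = 1505

1505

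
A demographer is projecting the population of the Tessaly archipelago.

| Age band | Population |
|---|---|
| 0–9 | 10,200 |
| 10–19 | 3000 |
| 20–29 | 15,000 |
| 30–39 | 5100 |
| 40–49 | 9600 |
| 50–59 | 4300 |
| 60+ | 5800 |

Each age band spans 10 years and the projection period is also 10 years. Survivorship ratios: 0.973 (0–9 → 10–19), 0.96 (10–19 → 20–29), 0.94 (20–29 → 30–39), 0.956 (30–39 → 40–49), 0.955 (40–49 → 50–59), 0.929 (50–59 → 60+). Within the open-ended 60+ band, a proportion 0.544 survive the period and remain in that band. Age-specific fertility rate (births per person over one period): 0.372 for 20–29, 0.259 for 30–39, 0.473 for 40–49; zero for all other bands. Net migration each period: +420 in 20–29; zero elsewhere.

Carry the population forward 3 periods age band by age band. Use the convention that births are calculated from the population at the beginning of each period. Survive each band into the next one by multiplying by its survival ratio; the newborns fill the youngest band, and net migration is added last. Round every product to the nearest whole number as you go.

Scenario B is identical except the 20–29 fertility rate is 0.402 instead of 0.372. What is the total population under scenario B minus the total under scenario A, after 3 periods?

814

— Period 1 —
Births: 15000 * 0.372 = 5580 ; 5100 * 0.259 = 1321 ; 9600 * 0.473 = 4541 ⇒ total 11442
10–19: 10200 * 0.973 = 9925
20–29: 3000 * 0.96 = 2880
30–39: 15000 * 0.94 = 14100
40–49: 5100 * 0.956 = 4876
50–59: 9600 * 0.955 = 9168
60+: 4300 * 0.929 + 5800 * 0.544 = 3995 + 3155 = 7150
Net migration: 20–29 + 420 → 3300
Population now: 0–9=11442, 10–19=9925, 20–29=3300, 30–39=14100, 40–49=4876, 50–59=9168, 60+=7150
— Period 2 —
Births: 3300 * 0.372 = 1228 ; 14100 * 0.259 = 3652 ; 4876 * 0.473 = 2306 ⇒ total 7186
10–19: 11442 * 0.973 = 11133
20–29: 9925 * 0.96 = 9528
30–39: 3300 * 0.94 = 3102
40–49: 14100 * 0.956 = 13480
50–59: 4876 * 0.955 = 4657
60+: 9168 * 0.929 + 7150 * 0.544 = 8517 + 3890 = 12407
Net migration: 20–29 + 420 → 9948
Population now: 0–9=7186, 10–19=11133, 20–29=9948, 30–39=3102, 40–49=13480, 50–59=4657, 60+=12407
— Period 3 —
Births: 9948 * 0.372 = 3701 ; 3102 * 0.259 = 803 ; 13480 * 0.473 = 6376 ⇒ total 10880
10–19: 7186 * 0.973 = 6992
20–29: 11133 * 0.96 = 10688
30–39: 9948 * 0.94 = 9351
40–49: 3102 * 0.956 = 2966
50–59: 13480 * 0.955 = 12873
60+: 4657 * 0.929 + 12407 * 0.544 = 4326 + 6749 = 11075
Net migration: 20–29 + 420 → 11108
Population now: 0–9=10880, 10–19=6992, 20–29=11108, 30–39=9351, 40–49=2966, 50–59=12873, 60+=11075
Scenario A total after 3 periods: 65245
Scenario B projection —
— Period 1 —
Births: 15000 * 0.402 = 6030 ; 5100 * 0.259 = 1321 ; 9600 * 0.473 = 4541 ⇒ total 11892
10–19: 10200 * 0.973 = 9925
20–29: 3000 * 0.96 = 2880
30–39: 15000 * 0.94 = 14100
40–49: 5100 * 0.956 = 4876
50–59: 9600 * 0.955 = 9168
60+: 4300 * 0.929 + 5800 * 0.544 = 3995 + 3155 = 7150
Net migration: 20–29 + 420 → 3300
Population now: 0–9=11892, 10–19=9925, 20–29=3300, 30–39=14100, 40–49=4876, 50–59=9168, 60+=7150
— Period 2 —
Births: 3300 * 0.402 = 1327 ; 14100 * 0.259 = 3652 ; 4876 * 0.473 = 2306 ⇒ total 7285
10–19: 11892 * 0.973 = 11571
20–29: 9925 * 0.96 = 9528
30–39: 3300 * 0.94 = 3102
40–49: 14100 * 0.956 = 13480
50–59: 4876 * 0.955 = 4657
60+: 9168 * 0.929 + 7150 * 0.544 = 8517 + 3890 = 12407
Net migration: 20–29 + 420 → 9948
Population now: 0–9=7285, 10–19=11571, 20–29=9948, 30–39=3102, 40–49=13480, 50–59=4657, 60+=12407
— Period 3 —
Births: 9948 * 0.402 = 3999 ; 3102 * 0.259 = 803 ; 13480 * 0.473 = 6376 ⇒ total 11178
10–19: 7285 * 0.973 = 7088
20–29: 11571 * 0.96 = 11108
30–39: 9948 * 0.94 = 9351
40–49: 3102 * 0.956 = 2966
50–59: 13480 * 0.955 = 12873
60+: 4657 * 0.929 + 12407 * 0.544 = 4326 + 6749 = 11075
Net migration: 20–29 + 420 → 11528
Population now: 0–9=11178, 10–19=7088, 20–29=11528, 30–39=9351, 40–49=2966, 50–59=12873, 60+=11075
Scenario B total after 3 periods: 66059
Difference B − A = 66059 − 65245 = 814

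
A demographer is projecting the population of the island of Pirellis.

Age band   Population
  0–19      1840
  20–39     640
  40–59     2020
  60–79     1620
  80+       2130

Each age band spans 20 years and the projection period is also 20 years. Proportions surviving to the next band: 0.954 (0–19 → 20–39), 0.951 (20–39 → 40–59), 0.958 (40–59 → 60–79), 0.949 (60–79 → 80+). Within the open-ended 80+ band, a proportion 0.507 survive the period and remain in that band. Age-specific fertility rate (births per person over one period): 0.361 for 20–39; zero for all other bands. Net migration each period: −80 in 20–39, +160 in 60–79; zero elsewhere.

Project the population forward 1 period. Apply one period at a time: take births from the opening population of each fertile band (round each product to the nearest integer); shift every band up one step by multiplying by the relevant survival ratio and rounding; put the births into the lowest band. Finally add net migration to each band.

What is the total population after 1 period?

7227

Period 1.
Births: 640 × 0.361 = 231
20–39: 1840 × 0.954 = 1755
40–59: 640 × 0.951 = 609
60–79: 2020 × 0.958 = 1935
80+: 1620 × 0.949 + 2130 × 0.507 = 1537 + 1080 = 2617
Net migration: 20–39 − 80 → 1675; 60–79 + 160 → 2095
End of period: [231, 1675, 609, 2095, 2617]
Total after period 1: 231 + 1675 + 609 + 2095 + 2617 = 7227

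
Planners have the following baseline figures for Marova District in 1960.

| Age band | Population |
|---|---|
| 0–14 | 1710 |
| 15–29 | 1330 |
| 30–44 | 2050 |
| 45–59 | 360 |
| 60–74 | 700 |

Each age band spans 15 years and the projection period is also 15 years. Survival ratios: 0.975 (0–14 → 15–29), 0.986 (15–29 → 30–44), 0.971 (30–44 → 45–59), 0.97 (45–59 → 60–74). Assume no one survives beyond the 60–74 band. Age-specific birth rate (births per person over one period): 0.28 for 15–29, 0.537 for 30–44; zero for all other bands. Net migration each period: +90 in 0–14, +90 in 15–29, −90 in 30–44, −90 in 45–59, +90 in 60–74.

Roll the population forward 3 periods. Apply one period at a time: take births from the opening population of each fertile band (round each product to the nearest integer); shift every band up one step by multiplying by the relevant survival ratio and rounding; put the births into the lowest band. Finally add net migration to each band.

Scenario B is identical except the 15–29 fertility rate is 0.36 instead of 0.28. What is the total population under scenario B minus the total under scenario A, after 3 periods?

Let band 1 be 0–14 through band 5 = 60–74.
— Period 1 —
Births: 1330 × 0.28 = 372, 2050 × 0.537 = 1101 → total 1473
Band 2: 1710 × 0.975 = 1667
Band 3: 1330 × 0.986 = 1311
Band 4: 2050 × 0.971 = 1991
Band 5: 360 × 0.97 = 349
Net migration: Band 1 + 90 → 1563; Band 2 + 90 → 1757; Band 3 − 90 → 1221; Band 4 − 90 → 1901; Band 5 + 90 → 439
→ [1563, 1757, 1221, 1901, 439]
— Period 2 —
Births: 1757 × 0.28 = 492, 1221 × 0.537 = 656 → total 1148
Band 2: 1563 × 0.975 = 1524
Band 3: 1757 × 0.986 = 1732
Band 4: 1221 × 0.971 = 1186
Band 5: 1901 × 0.97 = 1844
Net migration: Band 1 + 90 → 1238; Band 2 + 90 → 1614; Band 3 − 90 → 1642; Band 4 − 90 → 1096; Band 5 + 90 → 1934
→ [1238, 1614, 1642, 1096, 1934]
— Period 3 —
Births: 1614 × 0.28 = 452, 1642 × 0.537 = 882 → total 1334
Band 2: 1238 × 0.975 = 1207
Band 3: 1614 × 0.986 = 1591
Band 4: 1642 × 0.971 = 1594
Band 5: 1096 × 0.97 = 1063
Net migration: Band 1 + 90 → 1424; Band 2 + 90 → 1297; Band 3 − 90 → 1501; Band 4 − 90 → 1504; Band 5 + 90 → 1153
→ [1424, 1297, 1501, 1504, 1153]
Scenario A total after 3 periods: 6879
Scenario B projection —
— Period 1 —
Births: 1330 × 0.36 = 479, 2050 × 0.537 = 1101 → total 1580
Band 2: 1710 × 0.975 = 1667
Band 3: 1330 × 0.986 = 1311
Band 4: 2050 × 0.971 = 1991
Band 5: 360 × 0.97 = 349
Net migration: Band 1 + 90 → 1670; Band 2 + 90 → 1757; Band 3 − 90 → 1221; Band 4 − 90 → 1901; Band 5 + 90 → 439
→ [1670, 1757, 1221, 1901, 439]
— Period 2 —
Births: 1757 × 0.36 = 633, 1221 × 0.537 = 656 → total 1289
Band 2: 1670 × 0.975 = 1628
Band 3: 1757 × 0.986 = 1732
Band 4: 1221 × 0.971 = 1186
Band 5: 1901 × 0.97 = 1844
Net migration: Band 1 + 90 → 1379; Band 2 + 90 → 1718; Band 3 − 90 → 1642; Band 4 − 90 → 1096; Band 5 + 90 → 1934
→ [1379, 1718, 1642, 1096, 1934]
— Period 3 —
Births: 1718 × 0.36 = 618, 1642 × 0.537 = 882 → total 1500
Band 2: 1379 × 0.975 = 1345
Band 3: 1718 × 0.986 = 1694
Band 4: 1642 × 0.971 = 1594
Band 5: 1096 × 0.97 = 1063
Net migration: Band 1 + 90 → 1590; Band 2 + 90 → 1435; Band 3 − 90 → 1604; Band 4 − 90 → 1504; Band 5 + 90 → 1153
→ [1590, 1435, 1604, 1504, 1153]
Scenario B total after 3 periods: 7286
Difference B − A = 7286 − 6879 = 407

407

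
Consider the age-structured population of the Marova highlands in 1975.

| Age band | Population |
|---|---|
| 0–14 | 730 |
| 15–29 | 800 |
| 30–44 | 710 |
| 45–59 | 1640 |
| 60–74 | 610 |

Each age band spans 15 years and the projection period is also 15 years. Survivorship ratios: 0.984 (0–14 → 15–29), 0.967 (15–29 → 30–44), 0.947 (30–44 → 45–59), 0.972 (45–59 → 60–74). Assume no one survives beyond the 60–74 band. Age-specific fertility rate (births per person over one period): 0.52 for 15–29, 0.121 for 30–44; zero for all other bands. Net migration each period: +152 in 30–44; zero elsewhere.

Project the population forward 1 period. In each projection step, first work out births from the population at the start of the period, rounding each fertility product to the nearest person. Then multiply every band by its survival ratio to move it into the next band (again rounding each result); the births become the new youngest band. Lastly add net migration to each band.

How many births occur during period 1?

502

Period 1:
Births: 800 * 0.52 = 416, 710 * 0.121 = 86 → total 502
15–29: 730 * 0.984 = 718
30–44: 800 * 0.967 = 774
45–59: 710 * 0.947 = 672
60–74: 1640 * 0.972 = 1594
Net migration: 30–44 + 152 → 926
End of period: [502, 718, 926, 672, 1594]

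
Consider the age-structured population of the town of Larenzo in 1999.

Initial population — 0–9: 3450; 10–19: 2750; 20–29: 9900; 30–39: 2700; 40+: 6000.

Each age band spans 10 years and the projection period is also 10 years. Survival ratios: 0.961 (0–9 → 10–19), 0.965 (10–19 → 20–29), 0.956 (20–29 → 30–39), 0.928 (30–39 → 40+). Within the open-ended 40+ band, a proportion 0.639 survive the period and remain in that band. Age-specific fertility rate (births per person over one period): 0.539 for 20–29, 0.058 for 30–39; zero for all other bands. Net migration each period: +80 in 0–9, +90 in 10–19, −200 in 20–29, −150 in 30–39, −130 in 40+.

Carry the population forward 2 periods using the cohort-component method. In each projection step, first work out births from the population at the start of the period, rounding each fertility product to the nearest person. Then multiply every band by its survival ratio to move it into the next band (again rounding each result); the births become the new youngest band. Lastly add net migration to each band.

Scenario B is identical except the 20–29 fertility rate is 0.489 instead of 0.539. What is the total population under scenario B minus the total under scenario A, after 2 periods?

-599

Call the groups 1 to 5, youngest first.
Period 1.
Births: 9900 × 0.539 = 5336  |  2700 × 0.058 = 157 → total 5493
Group 2: 3450 × 0.961 = 3315
Group 3: 2750 × 0.965 = 2654
Group 4: 9900 × 0.956 = 9464
Group 5: 2700 × 0.928 + 6000 × 0.639 = 2506 + 3834 = 6340
Net migration: Group 1 + 80 → 5573; Group 2 + 90 → 3405; Group 3 − 200 → 2454; Group 4 − 150 → 9314; Group 5 − 130 → 6210
→ [5573, 3405, 2454, 9314, 6210]
Period 2.
Births: 2454 × 0.539 = 1323  |  9314 × 0.058 = 540 → total 1863
Group 2: 5573 × 0.961 = 5356
Group 3: 3405 × 0.965 = 3286
Group 4: 2454 × 0.956 = 2346
Group 5: 9314 × 0.928 + 6210 × 0.639 = 8643 + 3968 = 12611
Net migration: Group 1 + 80 → 1943; Group 2 + 90 → 5446; Group 3 − 200 → 3086; Group 4 − 150 → 2196; Group 5 − 130 → 12481
→ [1943, 5446, 3086, 2196, 12481]
Scenario A total after 2 periods: 25152
Scenario B projection —
Period 1.
Births: 9900 × 0.489 = 4841  |  2700 × 0.058 = 157 → total 4998
Group 2: 3450 × 0.961 = 3315
Group 3: 2750 × 0.965 = 2654
Group 4: 9900 × 0.956 = 9464
Group 5: 2700 × 0.928 + 6000 × 0.639 = 2506 + 3834 = 6340
Net migration: Group 1 + 80 → 5078; Group 2 + 90 → 3405; Group 3 − 200 → 2454; Group 4 − 150 → 9314; Group 5 − 130 → 6210
→ [5078, 3405, 2454, 9314, 6210]
Period 2.
Births: 2454 × 0.489 = 1200  |  9314 × 0.058 = 540 → total 1740
Group 2: 5078 × 0.961 = 4880
Group 3: 3405 × 0.965 = 3286
Group 4: 2454 × 0.956 = 2346
Group 5: 9314 × 0.928 + 6210 × 0.639 = 8643 + 3968 = 12611
Net migration: Group 1 + 80 → 1820; Group 2 + 90 → 4970; Group 3 − 200 → 3086; Group 4 − 150 → 2196; Group 5 − 130 → 12481
→ [1820, 4970, 3086, 2196, 12481]
Scenario B total after 2 periods: 24553
Difference B − A = 24553 − 25152 = -599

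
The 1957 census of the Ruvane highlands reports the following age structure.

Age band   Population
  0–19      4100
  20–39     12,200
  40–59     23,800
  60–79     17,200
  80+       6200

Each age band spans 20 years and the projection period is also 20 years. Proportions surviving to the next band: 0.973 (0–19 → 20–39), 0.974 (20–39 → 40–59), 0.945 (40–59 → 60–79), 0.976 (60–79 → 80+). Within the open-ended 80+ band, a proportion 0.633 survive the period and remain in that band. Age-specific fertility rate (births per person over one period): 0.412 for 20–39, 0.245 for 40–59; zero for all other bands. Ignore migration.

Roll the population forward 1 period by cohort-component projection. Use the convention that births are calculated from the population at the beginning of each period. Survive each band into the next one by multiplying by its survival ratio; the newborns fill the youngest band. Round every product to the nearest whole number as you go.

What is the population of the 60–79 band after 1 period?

22491

After projecting period 1:
Births: 12200 * 0.412 = 5026  |  23800 * 0.245 = 5831 → total 10857
20–39: 4100 * 0.973 = 3989
40–59: 12200 * 0.974 = 11883
60–79: 23800 * 0.945 = 22491
80+: 17200 * 0.976 + 6200 * 0.633 = 16787 + 3925 = 20712
Population now: 0–19=10857, 20–39=3989, 40–59=11883, 60–79=22491, 80+=20712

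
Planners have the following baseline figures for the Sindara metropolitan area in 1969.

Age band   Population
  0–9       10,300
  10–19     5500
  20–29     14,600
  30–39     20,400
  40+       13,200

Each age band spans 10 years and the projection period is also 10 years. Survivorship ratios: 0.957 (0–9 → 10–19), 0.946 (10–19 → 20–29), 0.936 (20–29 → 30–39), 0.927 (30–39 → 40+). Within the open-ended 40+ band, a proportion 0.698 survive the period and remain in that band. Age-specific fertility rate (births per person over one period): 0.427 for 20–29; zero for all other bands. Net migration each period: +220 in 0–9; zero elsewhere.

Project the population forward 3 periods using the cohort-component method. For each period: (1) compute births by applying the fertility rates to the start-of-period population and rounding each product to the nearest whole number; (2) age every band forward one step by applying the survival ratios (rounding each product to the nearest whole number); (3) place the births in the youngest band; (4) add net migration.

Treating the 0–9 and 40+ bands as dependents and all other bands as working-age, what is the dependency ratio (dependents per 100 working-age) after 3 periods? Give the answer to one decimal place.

184.9

Numbering the groups 1..5 from youngest to oldest:
Period 1:
Births: 14600 × 0.427 = 6234
Group 2: 10300 × 0.957 = 9857
Group 3: 5500 × 0.946 = 5203
Group 4: 14600 × 0.936 = 13666
Group 5: 20400 × 0.927 + 13200 × 0.698 = 18911 + 9214 = 28125
Net migration: Group 1 + 220 → 6454
Giving 6454 / 9857 / 5203 / 13666 / 28125.
Period 2:
Births: 5203 × 0.427 = 2222
Group 2: 6454 × 0.957 = 6176
Group 3: 9857 × 0.946 = 9325
Group 4: 5203 × 0.936 = 4870
Group 5: 13666 × 0.927 + 28125 × 0.698 = 12668 + 19631 = 32299
Net migration: Group 1 + 220 → 2442
Giving 2442 / 6176 / 9325 / 4870 / 32299.
Period 3:
Births: 9325 × 0.427 = 3982
Group 2: 2442 × 0.957 = 2337
Group 3: 6176 × 0.946 = 5842
Group 4: 9325 × 0.936 = 8728
Group 5: 4870 × 0.927 + 32299 × 0.698 = 4514 + 22545 = 27059
Net migration: Group 1 + 220 → 4202
Giving 4202 / 2337 / 5842 / 8728 / 27059.
Dependents (band 0–9 + band 40+) = 4202 + 27059 = 31261; working-age = 16907; ratio = 31261/16907 × 100 = 184.9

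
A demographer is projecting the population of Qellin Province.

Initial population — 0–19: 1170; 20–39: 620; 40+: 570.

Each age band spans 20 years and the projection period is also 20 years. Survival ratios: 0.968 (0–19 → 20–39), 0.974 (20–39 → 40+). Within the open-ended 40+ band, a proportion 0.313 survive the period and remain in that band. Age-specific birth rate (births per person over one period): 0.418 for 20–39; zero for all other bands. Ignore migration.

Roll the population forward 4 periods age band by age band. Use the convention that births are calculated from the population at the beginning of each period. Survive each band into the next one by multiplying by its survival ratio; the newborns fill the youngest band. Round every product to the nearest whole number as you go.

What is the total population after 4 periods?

949

Call the groups 1 to 3, youngest first.
Period 1.
Births: 620 * 0.418 = 259
Group 2: 1170 * 0.968 = 1133
Group 3: 620 * 0.974 + 570 * 0.313 = 604 + 178 = 782
Population now: 0–19=259, 20–39=1133, 40+=782
Period 2.
Births: 1133 * 0.418 = 474
Group 2: 259 * 0.968 = 251
Group 3: 1133 * 0.974 + 782 * 0.313 = 1104 + 245 = 1349
Population now: 0–19=474, 20–39=251, 40+=1349
Period 3.
Births: 251 * 0.418 = 105
Group 2: 474 * 0.968 = 459
Group 3: 251 * 0.974 + 1349 * 0.313 = 244 + 422 = 666
Population now: 0–19=105, 20–39=459, 40+=666
Period 4.
Births: 459 * 0.418 = 192
Group 2: 105 * 0.968 = 102
Group 3: 459 * 0.974 + 666 * 0.313 = 447 + 208 = 655
Population now: 0–19=192, 20–39=102, 40+=655
Total after period 4: 192 + 102 + 655 = 949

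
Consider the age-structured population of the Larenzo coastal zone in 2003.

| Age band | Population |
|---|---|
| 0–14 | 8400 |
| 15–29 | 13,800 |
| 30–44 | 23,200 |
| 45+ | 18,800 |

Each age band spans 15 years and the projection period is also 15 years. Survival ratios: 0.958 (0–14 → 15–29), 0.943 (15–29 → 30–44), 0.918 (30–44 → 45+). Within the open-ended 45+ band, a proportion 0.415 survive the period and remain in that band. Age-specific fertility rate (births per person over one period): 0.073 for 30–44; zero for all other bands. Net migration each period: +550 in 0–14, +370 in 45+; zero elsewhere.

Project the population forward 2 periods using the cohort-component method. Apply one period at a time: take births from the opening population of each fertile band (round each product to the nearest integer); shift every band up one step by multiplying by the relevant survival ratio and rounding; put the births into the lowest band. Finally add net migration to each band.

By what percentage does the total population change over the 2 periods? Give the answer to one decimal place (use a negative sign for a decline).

-44.3

[period 1]
Births: 23200 * 0.073 = 1694
15–29: 8400 * 0.958 = 8047
30–44: 13800 * 0.943 = 13013
45+: 23200 * 0.918 + 18800 * 0.415 = 21298 + 7802 = 29100
Net migration: 0–14 + 550 → 2244; 45+ + 370 → 29470
→ [2244, 8047, 13013, 29470]
[period 2]
Births: 13013 * 0.073 = 950
15–29: 2244 * 0.958 = 2150
30–44: 8047 * 0.943 = 7588
45+: 13013 * 0.918 + 29470 * 0.415 = 11946 + 12230 = 24176
Net migration: 0–14 + 550 → 1500; 45+ + 370 → 24546
→ [1500, 2150, 7588, 24546]
Total: 64200 → 35784; change = -28416; percentage change = -44.3%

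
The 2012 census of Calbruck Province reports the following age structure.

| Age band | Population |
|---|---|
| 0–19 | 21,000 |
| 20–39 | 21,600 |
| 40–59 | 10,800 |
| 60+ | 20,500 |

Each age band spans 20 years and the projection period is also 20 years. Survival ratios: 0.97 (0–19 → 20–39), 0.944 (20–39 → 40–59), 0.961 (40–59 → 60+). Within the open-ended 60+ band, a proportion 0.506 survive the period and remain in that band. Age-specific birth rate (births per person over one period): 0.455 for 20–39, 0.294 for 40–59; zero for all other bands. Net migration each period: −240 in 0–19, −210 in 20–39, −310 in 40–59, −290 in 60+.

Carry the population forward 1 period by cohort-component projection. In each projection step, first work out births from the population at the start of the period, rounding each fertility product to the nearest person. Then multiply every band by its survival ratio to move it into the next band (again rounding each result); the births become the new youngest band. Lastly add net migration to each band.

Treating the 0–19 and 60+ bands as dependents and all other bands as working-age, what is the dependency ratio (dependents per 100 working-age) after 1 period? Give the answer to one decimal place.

[period 1]
Births: 21600 × 0.455 = 9828, 10800 × 0.294 = 3175 → 13003
20–39: 21000 × 0.97 = 20370
40–59: 21600 × 0.944 = 20390
60+: 10800 × 0.961 + 20500 × 0.506 = 10379 + 10373 = 20752
Net migration: 0–19 − 240 → 12763; 20–39 − 210 → 20160; 40–59 − 310 → 20080; 60+ − 290 → 20462
Giving 12763 / 20160 / 20080 / 20462.
Dependents (band 0–19 + band 60+) = 12763 + 20462 = 33225; working-age = 40240; ratio = 33225/40240 × 100 = 82.6

82.6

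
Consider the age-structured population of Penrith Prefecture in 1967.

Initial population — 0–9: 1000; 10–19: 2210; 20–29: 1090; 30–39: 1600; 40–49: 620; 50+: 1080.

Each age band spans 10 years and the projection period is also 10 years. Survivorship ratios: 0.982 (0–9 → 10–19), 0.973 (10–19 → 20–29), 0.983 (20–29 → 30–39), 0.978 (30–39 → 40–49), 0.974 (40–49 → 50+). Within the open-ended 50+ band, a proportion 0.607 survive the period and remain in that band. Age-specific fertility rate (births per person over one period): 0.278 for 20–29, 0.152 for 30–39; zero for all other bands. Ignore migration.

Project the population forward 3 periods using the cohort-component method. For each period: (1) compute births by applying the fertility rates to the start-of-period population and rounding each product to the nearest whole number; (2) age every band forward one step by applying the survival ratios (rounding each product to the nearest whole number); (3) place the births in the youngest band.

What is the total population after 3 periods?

(Bands numbered youngest = 1 to oldest = 6.)
Period 1.
Births: 1090 * 0.278 = 303 ; 1600 * 0.152 = 243 → total 546
Band 2: 1000 * 0.982 = 982
Band 3: 2210 * 0.973 = 2150
Band 4: 1090 * 0.983 = 1071
Band 5: 1600 * 0.978 = 1565
Band 6: 620 * 0.974 + 1080 * 0.607 = 604 + 656 = 1260
→ [546, 982, 2150, 1071, 1565, 1260]
Period 2.
Births: 2150 * 0.278 = 598 ; 1071 * 0.152 = 163 → total 761
Band 2: 546 * 0.982 = 536
Band 3: 982 * 0.973 = 955
Band 4: 2150 * 0.983 = 2113
Band 5: 1071 * 0.978 = 1047
Band 6: 1565 * 0.974 + 1260 * 0.607 = 1524 + 765 = 2289
→ [761, 536, 955, 2113, 1047, 2289]
Period 3.
Births: 955 * 0.278 = 265 ; 2113 * 0.152 = 321 → total 586
Band 2: 761 * 0.982 = 747
Band 3: 536 * 0.973 = 522
Band 4: 955 * 0.983 = 939
Band 5: 2113 * 0.978 = 2067
Band 6: 1047 * 0.974 + 2289 * 0.607 = 1020 + 1389 = 2409
→ [586, 747, 522, 939, 2067, 2409]
Total after period 3: 586 + 747 + 522 + 939 + 2067 + 2409 = 7270

7270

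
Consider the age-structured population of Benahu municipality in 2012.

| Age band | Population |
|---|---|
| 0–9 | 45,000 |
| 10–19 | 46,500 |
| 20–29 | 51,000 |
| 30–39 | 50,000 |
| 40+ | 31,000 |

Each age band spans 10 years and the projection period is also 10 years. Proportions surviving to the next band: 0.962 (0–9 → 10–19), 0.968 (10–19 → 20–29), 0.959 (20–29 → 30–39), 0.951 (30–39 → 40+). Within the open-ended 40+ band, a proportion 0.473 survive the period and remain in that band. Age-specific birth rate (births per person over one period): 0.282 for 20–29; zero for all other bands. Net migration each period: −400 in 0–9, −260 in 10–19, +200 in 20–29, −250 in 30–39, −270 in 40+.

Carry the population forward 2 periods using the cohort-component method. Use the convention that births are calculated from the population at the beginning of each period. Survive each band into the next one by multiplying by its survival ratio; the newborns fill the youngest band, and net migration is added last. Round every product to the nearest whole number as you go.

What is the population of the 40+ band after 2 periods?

75304

(Groups numbered youngest = 1 to oldest = 5.)
After projecting period 1:
Births: 51000 * 0.282 = 14382
Group 2: 45000 * 0.962 = 43290
Group 3: 46500 * 0.968 = 45012
Group 4: 51000 * 0.959 = 48909
Group 5: 50000 * 0.951 + 31000 * 0.473 = 47550 + 14663 = 62213
Net migration: Group 1 − 400 → 13982; Group 2 − 260 → 43030; Group 3 + 200 → 45212; Group 4 − 250 → 48659; Group 5 − 270 → 61943
Population now: 0–9=13982, 10–19=43030, 20–29=45212, 30–39=48659, 40+=61943
After projecting period 2:
Births: 45212 * 0.282 = 12750
Group 2: 13982 * 0.962 = 13451
Group 3: 43030 * 0.968 = 41653
Group 4: 45212 * 0.959 = 43358
Group 5: 48659 * 0.951 + 61943 * 0.473 = 46275 + 29299 = 75574
Net migration: Group 1 − 400 → 12350; Group 2 − 260 → 13191; Group 3 + 200 → 41853; Group 4 − 250 → 43108; Group 5 − 270 → 75304
Population now: 0–9=12350, 10–19=13191, 20–29=41853, 30–39=43108, 40+=75304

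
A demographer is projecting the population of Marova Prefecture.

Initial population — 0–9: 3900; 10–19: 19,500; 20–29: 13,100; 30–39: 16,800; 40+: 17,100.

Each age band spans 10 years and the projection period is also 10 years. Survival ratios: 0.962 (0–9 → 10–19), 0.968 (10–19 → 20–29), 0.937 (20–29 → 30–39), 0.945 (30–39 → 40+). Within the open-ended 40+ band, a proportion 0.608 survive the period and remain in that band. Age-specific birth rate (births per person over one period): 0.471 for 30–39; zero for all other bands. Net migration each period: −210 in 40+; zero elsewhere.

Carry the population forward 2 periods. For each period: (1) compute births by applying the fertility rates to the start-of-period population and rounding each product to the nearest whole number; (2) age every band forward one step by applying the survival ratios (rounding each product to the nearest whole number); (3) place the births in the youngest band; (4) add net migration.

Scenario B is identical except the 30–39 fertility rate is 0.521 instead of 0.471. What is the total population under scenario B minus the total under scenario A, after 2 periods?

1421

[period 1]
Births: 16800 × 0.471 = 7913
10–19: 3900 × 0.962 = 3752
20–29: 19500 × 0.968 = 18876
30–39: 13100 × 0.937 = 12275
40+: 16800 × 0.945 + 17100 × 0.608 = 15876 + 10397 = 26273
Net migration: 40+ − 210 → 26063
→ [7913, 3752, 18876, 12275, 26063]
[period 2]
Births: 12275 × 0.471 = 5782
10–19: 7913 × 0.962 = 7612
20–29: 3752 × 0.968 = 3632
30–39: 18876 × 0.937 = 17687
40+: 12275 × 0.945 + 26063 × 0.608 = 11600 + 15846 = 27446
Net migration: 40+ − 210 → 27236
→ [5782, 7612, 3632, 17687, 27236]
Scenario A total after 2 periods: 61949
Scenario B projection —
[period 1]
Births: 16800 × 0.521 = 8753
10–19: 3900 × 0.962 = 3752
20–29: 19500 × 0.968 = 18876
30–39: 13100 × 0.937 = 12275
40+: 16800 × 0.945 + 17100 × 0.608 = 15876 + 10397 = 26273
Net migration: 40+ − 210 → 26063
→ [8753, 3752, 18876, 12275, 26063]
[period 2]
Births: 12275 × 0.521 = 6395
10–19: 8753 × 0.962 = 8420
20–29: 3752 × 0.968 = 3632
30–39: 18876 × 0.937 = 17687
40+: 12275 × 0.945 + 26063 × 0.608 = 11600 + 15846 = 27446
Net migration: 40+ − 210 → 27236
→ [6395, 8420, 3632, 17687, 27236]
Scenario B total after 2 periods: 63370
Difference B − A = 63370 − 61949 = 1421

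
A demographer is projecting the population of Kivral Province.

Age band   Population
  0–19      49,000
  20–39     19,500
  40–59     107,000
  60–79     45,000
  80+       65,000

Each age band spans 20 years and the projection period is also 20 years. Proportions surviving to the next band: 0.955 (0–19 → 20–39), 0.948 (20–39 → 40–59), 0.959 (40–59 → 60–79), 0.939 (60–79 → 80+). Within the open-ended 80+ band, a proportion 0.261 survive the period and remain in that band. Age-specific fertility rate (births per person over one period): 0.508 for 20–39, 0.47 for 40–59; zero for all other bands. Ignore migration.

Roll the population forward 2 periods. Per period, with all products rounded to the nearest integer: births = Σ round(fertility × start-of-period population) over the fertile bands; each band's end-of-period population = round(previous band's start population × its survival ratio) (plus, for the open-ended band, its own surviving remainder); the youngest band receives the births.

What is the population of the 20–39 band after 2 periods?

57487

Numbering the bands 1..5 from youngest to oldest:
[period 1]
Births: 19500 × 0.508 = 9906  |  107000 × 0.47 = 50290 → 60196
Band 2: 49000 × 0.955 = 46795
Band 3: 19500 × 0.948 = 18486
Band 4: 107000 × 0.959 = 102613
Band 5: 45000 × 0.939 + 65000 × 0.261 = 42255 + 16965 = 59220
Population now: 0–19=60196, 20–39=46795, 40–59=18486, 60–79=102613, 80+=59220
[period 2]
Births: 46795 × 0.508 = 23772  |  18486 × 0.47 = 8688 → 32460
Band 2: 60196 × 0.955 = 57487
Band 3: 46795 × 0.948 = 44362
Band 4: 18486 × 0.959 = 17728
Band 5: 102613 × 0.939 + 59220 × 0.261 = 96354 + 15456 = 111810
Population now: 0–19=32460, 20–39=57487, 40–59=44362, 60–79=17728, 80+=111810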